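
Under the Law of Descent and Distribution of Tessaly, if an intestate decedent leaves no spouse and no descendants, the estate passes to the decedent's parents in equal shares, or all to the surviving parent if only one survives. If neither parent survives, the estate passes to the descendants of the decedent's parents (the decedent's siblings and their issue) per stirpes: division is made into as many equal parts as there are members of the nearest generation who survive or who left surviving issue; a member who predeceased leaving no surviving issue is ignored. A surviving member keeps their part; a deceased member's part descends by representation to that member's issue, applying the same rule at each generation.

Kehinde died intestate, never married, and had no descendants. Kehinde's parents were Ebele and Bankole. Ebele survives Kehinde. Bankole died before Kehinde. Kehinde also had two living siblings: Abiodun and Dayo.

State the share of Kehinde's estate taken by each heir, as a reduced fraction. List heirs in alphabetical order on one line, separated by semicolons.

Ebele 1

Only one parent, Ebele, survives, so Ebele takes the entire estate. The siblings take nothing because a surviving parent has priority.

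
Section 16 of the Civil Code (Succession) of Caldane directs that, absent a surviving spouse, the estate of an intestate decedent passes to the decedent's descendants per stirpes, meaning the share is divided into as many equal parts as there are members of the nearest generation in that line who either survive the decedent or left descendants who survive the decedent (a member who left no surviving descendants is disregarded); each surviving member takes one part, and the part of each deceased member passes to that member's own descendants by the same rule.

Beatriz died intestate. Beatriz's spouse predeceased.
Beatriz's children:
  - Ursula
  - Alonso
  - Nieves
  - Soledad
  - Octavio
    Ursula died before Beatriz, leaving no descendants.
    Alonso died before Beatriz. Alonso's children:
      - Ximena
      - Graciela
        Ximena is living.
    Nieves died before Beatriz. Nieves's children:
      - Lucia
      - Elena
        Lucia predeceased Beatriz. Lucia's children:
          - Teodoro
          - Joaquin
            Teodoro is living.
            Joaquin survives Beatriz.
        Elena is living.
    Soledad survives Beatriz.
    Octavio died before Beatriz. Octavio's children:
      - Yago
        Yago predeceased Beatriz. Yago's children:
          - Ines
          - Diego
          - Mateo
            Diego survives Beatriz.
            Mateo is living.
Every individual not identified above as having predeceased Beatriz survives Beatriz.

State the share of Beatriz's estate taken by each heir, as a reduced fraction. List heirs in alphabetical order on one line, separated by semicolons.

Diego 1/12; Elena 1/8; Graciela 1/8; Ines 1/12; Joaquin 1/16; Mateo 1/12; Soledad 1/4; Teodoro 1/16; Ximena 1/8

There is no surviving spouse, so the entire estate passes to Beatriz's descendants per stirpes.
Ursula left no surviving issue, so that branch lapses and is disregarded.
The estate is divided into 4 equal shares of 1/4 among Alonso, Nieves, Soledad, Octavio.
Alonso predeceased; the 1/4 allotted to Alonso's branch passes to Alonso's issue by representation.
The 1/4 is divided into 2 equal shares of 1/8 among Ximena, Graciela.
Ximena is living and takes 1/8.
Graciela is living and takes 1/8.
Nieves predeceased; the 1/4 allotted to Nieves's branch passes to Nieves's issue by representation.
The 1/4 is divided into 2 equal shares of 1/8 among Lucia, Elena.
Lucia predeceased; the 1/8 allotted to Lucia's branch passes to Lucia's issue by representation.
The 1/8 is divided into 2 equal shares of 1/16 among Teodoro, Joaquin.
Teodoro is living and takes 1/16.
Joaquin is living and takes 1/16.
Elena is living and takes 1/8.
Soledad is living and takes 1/4.
Octavio predeceased; the 1/4 allotted to Octavio's branch passes to Octavio's issue by representation.
Yago's line is the sole branch at this level, so the full 1/4 passes to Yago's issue by representation.
The 1/4 is divided into 3 equal shares of 1/12 among Ines, Diego, Mateo.
Ines is living and takes 1/12.
Diego is living and takes 1/12.
Mateo is living and takes 1/12.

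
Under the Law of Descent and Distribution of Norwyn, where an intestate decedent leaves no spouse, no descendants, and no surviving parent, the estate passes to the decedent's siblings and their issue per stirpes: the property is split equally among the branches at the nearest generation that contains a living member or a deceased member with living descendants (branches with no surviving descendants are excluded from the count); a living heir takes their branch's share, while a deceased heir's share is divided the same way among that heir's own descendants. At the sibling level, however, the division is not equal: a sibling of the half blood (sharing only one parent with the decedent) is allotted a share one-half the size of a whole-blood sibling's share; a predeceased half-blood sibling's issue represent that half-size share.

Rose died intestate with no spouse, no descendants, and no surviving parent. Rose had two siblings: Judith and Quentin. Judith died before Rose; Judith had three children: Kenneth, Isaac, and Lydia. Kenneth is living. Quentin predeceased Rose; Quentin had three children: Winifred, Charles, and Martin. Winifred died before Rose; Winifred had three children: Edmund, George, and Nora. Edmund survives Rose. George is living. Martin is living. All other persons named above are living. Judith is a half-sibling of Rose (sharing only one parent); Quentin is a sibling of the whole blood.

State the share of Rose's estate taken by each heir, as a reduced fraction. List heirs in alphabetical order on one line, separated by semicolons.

Charles 2/9; Edmund 2/27; George 2/27; Isaac 1/9; Kenneth 1/9; Lydia 1/9; Martin 2/9; Nora 2/27

No spouse, descendants, or parent survives, so the estate passes to Rose's siblings per stirpes.
Half-blood siblings count for one-half the weight of whole-blood siblings at the initial division.
Dividing 1 in proportion to weights (total weight 3/2): Judith (weight 1/2) → 1/3; Quentin (weight 1) → 2/3.
Judith predeceased; the 1/3 allotted to Judith's branch passes to Judith's issue by representation.
The 1/3 is divided into 3 equal shares of 1/9 among Kenneth, Isaac, Lydia.
Kenneth is living and takes 1/9.
Isaac is living and takes 1/9.
Lydia is living and takes 1/9.
Quentin predeceased; the 2/3 allotted to Quentin's branch passes to Quentin's issue by representation.
The 2/3 is divided into 3 equal shares of 2/9 among Winifred, Charles, Martin.
Winifred predeceased; the 2/9 allotted to Winifred's branch passes to Winifred's issue by representation.
The 2/9 is divided into 3 equal shares of 2/27 among Edmund, George, Nora.
Edmund is living and takes 2/27.
George is living and takes 2/27.
Nora is living and takes 2/27.
Charles is living and takes 2/9.
Martin is living and takes 2/9.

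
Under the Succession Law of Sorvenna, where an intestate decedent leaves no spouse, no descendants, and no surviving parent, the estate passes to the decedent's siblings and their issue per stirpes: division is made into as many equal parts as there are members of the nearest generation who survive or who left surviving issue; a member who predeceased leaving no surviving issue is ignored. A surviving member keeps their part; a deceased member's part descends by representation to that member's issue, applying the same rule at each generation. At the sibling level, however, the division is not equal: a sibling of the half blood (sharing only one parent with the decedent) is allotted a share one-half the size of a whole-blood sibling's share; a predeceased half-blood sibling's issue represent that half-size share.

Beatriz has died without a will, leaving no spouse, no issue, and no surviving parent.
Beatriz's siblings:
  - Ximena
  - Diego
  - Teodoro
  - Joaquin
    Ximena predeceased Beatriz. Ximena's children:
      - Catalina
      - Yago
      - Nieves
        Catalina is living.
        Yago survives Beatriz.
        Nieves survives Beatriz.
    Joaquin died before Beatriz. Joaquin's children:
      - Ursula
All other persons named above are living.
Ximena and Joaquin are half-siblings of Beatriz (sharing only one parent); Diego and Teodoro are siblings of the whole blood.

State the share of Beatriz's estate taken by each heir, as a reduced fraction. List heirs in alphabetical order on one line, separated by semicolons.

Catalina 1/18; Diego 1/3; Nieves 1/18; Teodoro 1/3; Ursula 1/6; Yago 1/18

No spouse, descendants, or parent survives, so the estate passes to Beatriz's siblings per stirpes.
Half-blood siblings count for one-half the weight of whole-blood siblings at the initial division.
Dividing 1 in proportion to weights (total weight 3): Ximena (weight 1/2) → 1/6; Diego (weight 1) → 1/3; Teodoro (weight 1) → 1/3; Joaquin (weight 1/2) → 1/6.
Ximena predeceased; the 1/6 allotted to Ximena's branch passes to Ximena's issue by representation.
The 1/6 is divided into 3 equal shares of 1/18 among Catalina, Yago, Nieves.
Catalina is living and takes 1/18.
Yago is living and takes 1/18.
Nieves is living and takes 1/18.
Diego is living and takes 1/3.
Teodoro is living and takes 1/3.
Joaquin predeceased; the 1/6 allotted to Joaquin's branch passes to Joaquin's issue by representation.
Ursula is the sole taker at this level and receives the full 1/6.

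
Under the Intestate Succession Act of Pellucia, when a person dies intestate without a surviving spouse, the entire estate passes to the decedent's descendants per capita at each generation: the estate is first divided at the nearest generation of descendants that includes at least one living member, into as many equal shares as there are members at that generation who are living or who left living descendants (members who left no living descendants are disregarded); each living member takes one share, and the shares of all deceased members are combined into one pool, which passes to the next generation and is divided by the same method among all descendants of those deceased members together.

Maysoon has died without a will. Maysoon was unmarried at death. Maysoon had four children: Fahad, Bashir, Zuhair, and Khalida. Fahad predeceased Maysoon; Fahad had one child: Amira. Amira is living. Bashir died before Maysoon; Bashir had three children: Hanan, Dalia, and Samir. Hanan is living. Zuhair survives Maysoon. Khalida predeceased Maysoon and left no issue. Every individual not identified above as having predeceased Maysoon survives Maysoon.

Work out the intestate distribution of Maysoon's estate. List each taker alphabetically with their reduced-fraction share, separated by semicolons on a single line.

Amira 1/6; Dalia 1/6; Hanan 1/6; Samir 1/6; Zuhair 1/3

There is no surviving spouse, so the entire estate passes to Maysoon's descendants per capita at each generation.
At generation 1 (Fahad, Bashir, Zuhair) there are 3 shares of (1)/3 = 1/3 each.
Living: Zuhair — each takes 1/3.
Deceased: Fahad and Bashir. Their combined 2/3 is pooled and carried to generation 2.
At generation 2 (Amira, Hanan, Dalia, Samir) there are 4 shares of (2/3)/4 = 1/6 each.
Living: Amira, Hanan, Dalia, and Samir — each takes 1/6.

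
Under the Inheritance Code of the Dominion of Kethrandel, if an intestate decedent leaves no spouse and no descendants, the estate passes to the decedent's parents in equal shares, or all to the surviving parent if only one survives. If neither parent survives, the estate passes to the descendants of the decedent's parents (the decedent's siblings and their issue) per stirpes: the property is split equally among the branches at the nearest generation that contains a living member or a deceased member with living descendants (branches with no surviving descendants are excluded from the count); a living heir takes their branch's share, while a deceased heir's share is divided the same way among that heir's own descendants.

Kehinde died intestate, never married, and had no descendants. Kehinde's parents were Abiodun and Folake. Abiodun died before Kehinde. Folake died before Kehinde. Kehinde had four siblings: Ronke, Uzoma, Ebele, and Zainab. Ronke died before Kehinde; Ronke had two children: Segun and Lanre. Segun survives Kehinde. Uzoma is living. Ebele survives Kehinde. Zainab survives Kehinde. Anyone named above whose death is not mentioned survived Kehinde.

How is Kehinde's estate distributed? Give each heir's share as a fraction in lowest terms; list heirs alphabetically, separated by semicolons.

Ebele 1/4; Lanre 1/8; Segun 1/8; Uzoma 1/4; Zainab 1/4

Neither parent survives and there are no descendants, so the estate passes to Kehinde's siblings and their issue per stirpes.
The estate is divided into 4 equal shares of 1/4 among Ronke, Uzoma, Ebele, Zainab.
Ronke predeceased; the 1/4 allotted to Ronke's branch passes to Ronke's issue by representation.
The 1/4 is divided into 2 equal shares of 1/8 among Segun, Lanre.
Segun is living and takes 1/8.
Lanre is living and takes 1/8.
Uzoma is living and takes 1/4.
Ebele is living and takes 1/4.
Zainab is living and takes 1/4.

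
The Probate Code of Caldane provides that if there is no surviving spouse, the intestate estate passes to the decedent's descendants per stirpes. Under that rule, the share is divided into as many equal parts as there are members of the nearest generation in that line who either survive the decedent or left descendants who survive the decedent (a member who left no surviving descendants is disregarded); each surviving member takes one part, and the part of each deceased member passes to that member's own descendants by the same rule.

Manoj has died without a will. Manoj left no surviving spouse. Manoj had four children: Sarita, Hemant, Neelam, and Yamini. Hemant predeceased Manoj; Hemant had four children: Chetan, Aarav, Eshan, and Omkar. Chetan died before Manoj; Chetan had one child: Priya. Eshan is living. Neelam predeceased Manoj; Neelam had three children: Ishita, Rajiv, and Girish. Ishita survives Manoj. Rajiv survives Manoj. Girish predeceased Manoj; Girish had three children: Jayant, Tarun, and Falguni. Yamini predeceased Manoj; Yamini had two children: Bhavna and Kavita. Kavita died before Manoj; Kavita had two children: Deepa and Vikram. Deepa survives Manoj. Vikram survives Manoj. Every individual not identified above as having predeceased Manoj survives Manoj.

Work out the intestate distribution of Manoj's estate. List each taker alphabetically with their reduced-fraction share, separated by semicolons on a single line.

There is no surviving spouse, so the entire estate passes to Manoj's descendants per stirpes.
The estate is divided into 4 equal shares of 1/4 among Sarita, Hemant, Neelam, Yamini.
Sarita is living and takes 1/4.
Hemant predeceased; the 1/4 allotted to Hemant's branch passes to Hemant's issue by representation.
The 1/4 is divided into 4 equal shares of 1/16 among Chetan, Aarav, Eshan, Omkar.
Chetan predeceased; the 1/16 allotted to Chetan's branch passes to Chetan's issue by representation.
Priya is the sole taker at this level and receives the full 1/16.
Aarav is living and takes 1/16.
Eshan is living and takes 1/16.
Omkar is living and takes 1/16.
Neelam predeceased; the 1/4 allotted to Neelam's branch passes to Neelam's issue by representation.
The 1/4 is divided into 3 equal shares of 1/12 among Ishita, Rajiv, Girish.
Ishita is living and takes 1/12.
Rajiv is living and takes 1/12.
Girish predeceased; the 1/12 allotted to Girish's branch passes to Girish's issue by representation.
The 1/12 is divided into 3 equal shares of 1/36 among Jayant, Tarun, Falguni.
Jayant is living and takes 1/36.
Tarun is living and takes 1/36.
Falguni is living and takes 1/36.
Yamini predeceased; the 1/4 allotted to Yamini's branch passes to Yamini's issue by representation.
The 1/4 is divided into 2 equal shares of 1/8 among Bhavna, Kavita.
Bhavna is living and takes 1/8.
Kavita predeceased; the 1/8 allotted to Kavita's branch passes to Kavita's issue by representation.
The 1/8 is divided into 2 equal shares of 1/16 among Deepa, Vikram.
Deepa is living and takes 1/16.
Vikram is living and takes 1/16.

Aarav 1/16; Bhavna 1/8; Deepa 1/16; Eshan 1/16; Falguni 1/36; Ishita 1/12; Jayant 1/36; Omkar 1/16; Priya 1/16; Rajiv 1/12; Sarita 1/4; Tarun 1/36; Vikram 1/16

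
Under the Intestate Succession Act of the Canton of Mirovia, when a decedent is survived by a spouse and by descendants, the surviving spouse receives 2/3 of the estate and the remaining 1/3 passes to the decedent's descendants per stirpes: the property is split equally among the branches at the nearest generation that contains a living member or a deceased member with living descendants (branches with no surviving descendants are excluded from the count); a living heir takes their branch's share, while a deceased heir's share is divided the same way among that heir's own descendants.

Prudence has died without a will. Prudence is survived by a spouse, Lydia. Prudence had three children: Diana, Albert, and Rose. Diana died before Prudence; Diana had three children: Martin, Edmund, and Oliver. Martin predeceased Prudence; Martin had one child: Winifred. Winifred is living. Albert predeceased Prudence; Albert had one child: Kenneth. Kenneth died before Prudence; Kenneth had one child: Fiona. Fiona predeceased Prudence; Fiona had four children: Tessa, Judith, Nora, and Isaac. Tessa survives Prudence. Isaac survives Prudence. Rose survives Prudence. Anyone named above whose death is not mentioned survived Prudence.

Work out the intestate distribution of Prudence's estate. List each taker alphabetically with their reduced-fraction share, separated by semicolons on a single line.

Edmund 1/27; Isaac 1/36; Judith 1/36; Lydia 2/3; Nora 1/36; Oliver 1/27; Rose 1/9; Tessa 1/36; Winifred 1/27

Lydia, as surviving spouse, takes 2/3.
The remaining 1/3 passes to Prudence's descendants per stirpes.
The 1/3 is divided into 3 equal shares of 1/9 among Diana, Albert, Rose.
Diana predeceased; the 1/9 allotted to Diana's branch passes to Diana's issue by representation.
The 1/9 is divided into 3 equal shares of 1/27 among Martin, Edmund, Oliver.
Martin predeceased; the 1/27 allotted to Martin's branch passes to Martin's issue by representation.
Winifred is the sole taker at this level and receives the full 1/27.
Edmund is living and takes 1/27.
Oliver is living and takes 1/27.
Albert predeceased; the 1/9 allotted to Albert's branch passes to Albert's issue by representation.
Kenneth's line is the sole branch at this level, so the full 1/9 passes to Kenneth's issue by representation.
Fiona's line is the sole branch at this level, so the full 1/9 passes to Fiona's issue by representation.
The 1/9 is divided into 4 equal shares of 1/36 among Tessa, Judith, Nora, Isaac.
Tessa is living and takes 1/36.
Judith is living and takes 1/36.
Nora is living and takes 1/36.
Isaac is living and takes 1/36.
Rose is living and takes 1/9.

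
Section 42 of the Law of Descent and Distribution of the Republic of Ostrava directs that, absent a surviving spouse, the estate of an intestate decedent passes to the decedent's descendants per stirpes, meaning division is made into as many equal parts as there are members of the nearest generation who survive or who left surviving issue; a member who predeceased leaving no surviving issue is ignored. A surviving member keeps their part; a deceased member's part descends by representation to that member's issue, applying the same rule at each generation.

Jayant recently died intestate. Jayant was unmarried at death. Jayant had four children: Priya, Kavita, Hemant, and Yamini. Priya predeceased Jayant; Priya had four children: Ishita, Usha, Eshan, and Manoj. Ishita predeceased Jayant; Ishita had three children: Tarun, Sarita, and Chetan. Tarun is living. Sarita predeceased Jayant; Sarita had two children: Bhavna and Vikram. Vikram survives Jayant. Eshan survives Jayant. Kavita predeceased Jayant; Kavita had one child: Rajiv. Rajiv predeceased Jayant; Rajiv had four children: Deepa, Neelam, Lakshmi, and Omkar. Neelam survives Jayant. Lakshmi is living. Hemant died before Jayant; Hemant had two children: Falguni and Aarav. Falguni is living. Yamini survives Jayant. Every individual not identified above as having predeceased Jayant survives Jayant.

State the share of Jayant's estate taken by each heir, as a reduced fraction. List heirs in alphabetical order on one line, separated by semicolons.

There is no surviving spouse, so the entire estate passes to Jayant's descendants per stirpes.
The estate is divided into 4 equal shares of 1/4 among Priya, Kavita, Hemant, Yamini.
Priya predeceased; the 1/4 allotted to Priya's branch passes to Priya's issue by representation.
The 1/4 is divided into 4 equal shares of 1/16 among Ishita, Usha, Eshan, Manoj.
Ishita predeceased; the 1/16 allotted to Ishita's branch passes to Ishita's issue by representation.
The 1/16 is divided into 3 equal shares of 1/48 among Tarun, Sarita, Chetan.
Tarun is living and takes 1/48.
Sarita predeceased; the 1/48 allotted to Sarita's branch passes to Sarita's issue by representation.
The 1/48 is divided into 2 equal shares of 1/96 among Bhavna, Vikram.
Bhavna is living and takes 1/96.
Vikram is living and takes 1/96.
Chetan is living and takes 1/48.
Usha is living and takes 1/16.
Eshan is living and takes 1/16.
Manoj is living and takes 1/16.
Kavita predeceased; the 1/4 allotted to Kavita's branch passes to Kavita's issue by representation.
Rajiv's line is the sole branch at this level, so the full 1/4 passes to Rajiv's issue by representation.
The 1/4 is divided into 4 equal shares of 1/16 among Deepa, Neelam, Lakshmi, Omkar.
Deepa is living and takes 1/16.
Neelam is living and takes 1/16.
Lakshmi is living and takes 1/16.
Omkar is living and takes 1/16.
Hemant predeceased; the 1/4 allotted to Hemant's branch passes to Hemant's issue by representation.
The 1/4 is divided into 2 equal shares of 1/8 among Falguni, Aarav.
Falguni is living and takes 1/8.
Aarav is living and takes 1/8.
Yamini is living and takes 1/4.

Aarav 1/8; Bhavna 1/96; Chetan 1/48; Deepa 1/16; Eshan 1/16; Falguni 1/8; Lakshmi 1/16; Manoj 1/16; Neelam 1/16; Omkar 1/16; Tarun 1/48; Usha 1/16; Vikram 1/96; Yamini 1/4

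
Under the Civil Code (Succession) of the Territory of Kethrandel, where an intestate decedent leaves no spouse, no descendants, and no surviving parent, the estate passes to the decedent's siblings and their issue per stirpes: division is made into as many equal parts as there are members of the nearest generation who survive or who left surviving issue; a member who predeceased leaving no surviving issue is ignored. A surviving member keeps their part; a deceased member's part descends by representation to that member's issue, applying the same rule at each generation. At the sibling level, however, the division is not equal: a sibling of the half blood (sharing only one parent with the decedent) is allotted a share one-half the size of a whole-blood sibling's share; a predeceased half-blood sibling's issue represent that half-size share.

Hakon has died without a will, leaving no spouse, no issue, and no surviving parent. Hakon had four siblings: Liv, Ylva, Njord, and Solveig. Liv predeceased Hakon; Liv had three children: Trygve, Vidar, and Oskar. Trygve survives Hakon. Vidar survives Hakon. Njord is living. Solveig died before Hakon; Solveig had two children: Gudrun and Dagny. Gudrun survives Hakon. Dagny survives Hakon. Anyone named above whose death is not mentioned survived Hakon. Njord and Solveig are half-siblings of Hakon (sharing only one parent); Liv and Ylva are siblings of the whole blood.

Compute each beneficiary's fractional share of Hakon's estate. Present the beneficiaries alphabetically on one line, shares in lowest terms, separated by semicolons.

Dagny 1/12; Gudrun 1/12; Njord 1/6; Oskar 1/9; Trygve 1/9; Vidar 1/9; Ylva 1/3

No spouse, descendants, or parent survives, so the estate passes to Hakon's siblings per stirpes.
Half-blood siblings count for one-half the weight of whole-blood siblings at the initial division.
Dividing 1 in proportion to weights (total weight 3): Liv (weight 1) → 1/3; Ylva (weight 1) → 1/3; Njord (weight 1/2) → 1/6; Solveig (weight 1/2) → 1/6.
Liv predeceased; the 1/3 allotted to Liv's branch passes to Liv's issue by representation.
The 1/3 is divided into 3 equal shares of 1/9 among Trygve, Vidar, Oskar.
Trygve is living and takes 1/9.
Vidar is living and takes 1/9.
Oskar is living and takes 1/9.
Ylva is living and takes 1/3.
Njord is living and takes 1/6.
Solveig predeceased; the 1/6 allotted to Solveig's branch passes to Solveig's issue by representation.
The 1/6 is divided into 2 equal shares of 1/12 among Gudrun, Dagny.
Gudrun is living and takes 1/12.
Dagny is living and takes 1/12.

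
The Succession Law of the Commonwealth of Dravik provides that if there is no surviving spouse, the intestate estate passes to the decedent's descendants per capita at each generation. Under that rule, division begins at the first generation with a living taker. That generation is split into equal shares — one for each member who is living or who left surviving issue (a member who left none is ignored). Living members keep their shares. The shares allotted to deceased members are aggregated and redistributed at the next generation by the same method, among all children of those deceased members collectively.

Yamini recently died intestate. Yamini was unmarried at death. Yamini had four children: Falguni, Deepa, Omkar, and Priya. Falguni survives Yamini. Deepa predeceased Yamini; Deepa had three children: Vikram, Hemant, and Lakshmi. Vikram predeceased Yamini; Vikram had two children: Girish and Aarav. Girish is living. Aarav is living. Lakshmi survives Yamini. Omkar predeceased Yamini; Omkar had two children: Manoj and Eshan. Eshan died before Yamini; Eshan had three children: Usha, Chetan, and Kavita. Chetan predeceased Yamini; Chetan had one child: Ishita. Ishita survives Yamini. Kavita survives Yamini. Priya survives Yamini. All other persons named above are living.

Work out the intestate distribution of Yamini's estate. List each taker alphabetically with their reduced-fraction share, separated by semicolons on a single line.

Aarav 1/25; Falguni 1/4; Girish 1/25; Hemant 1/10; Ishita 1/25; Kavita 1/25; Lakshmi 1/10; Manoj 1/10; Priya 1/4; Usha 1/25

There is no surviving spouse, so the entire estate passes to Yamini's descendants per capita at each generation.
At generation 1 (Falguni, Deepa, Omkar, Priya) there are 4 shares of (1)/4 = 1/4 each.
Living: Falguni and Priya — each takes 1/4.
Deceased: Deepa and Omkar. Their combined 1/2 is pooled and carried to generation 2.
At generation 2 (Vikram, Hemant, Lakshmi, Manoj, Eshan) there are 5 shares of (1/2)/5 = 1/10 each.
Living: Hemant, Lakshmi, and Manoj — each takes 1/10.
Deceased: Vikram and Eshan. Their combined 1/5 is pooled and carried to generation 3.
At generation 3 (Girish, Aarav, Usha, Chetan, Kavita) there are 5 shares of (1/5)/5 = 1/25 each.
Living: Girish, Aarav, Usha, and Kavita — each takes 1/25.
Deceased: Chetan. That 1/25 share is carried to generation 4.
At generation 4 (Ishita) there are 1 shares of (1/25)/1 = 1/25 each.
Living: Ishita — each takes 1/25.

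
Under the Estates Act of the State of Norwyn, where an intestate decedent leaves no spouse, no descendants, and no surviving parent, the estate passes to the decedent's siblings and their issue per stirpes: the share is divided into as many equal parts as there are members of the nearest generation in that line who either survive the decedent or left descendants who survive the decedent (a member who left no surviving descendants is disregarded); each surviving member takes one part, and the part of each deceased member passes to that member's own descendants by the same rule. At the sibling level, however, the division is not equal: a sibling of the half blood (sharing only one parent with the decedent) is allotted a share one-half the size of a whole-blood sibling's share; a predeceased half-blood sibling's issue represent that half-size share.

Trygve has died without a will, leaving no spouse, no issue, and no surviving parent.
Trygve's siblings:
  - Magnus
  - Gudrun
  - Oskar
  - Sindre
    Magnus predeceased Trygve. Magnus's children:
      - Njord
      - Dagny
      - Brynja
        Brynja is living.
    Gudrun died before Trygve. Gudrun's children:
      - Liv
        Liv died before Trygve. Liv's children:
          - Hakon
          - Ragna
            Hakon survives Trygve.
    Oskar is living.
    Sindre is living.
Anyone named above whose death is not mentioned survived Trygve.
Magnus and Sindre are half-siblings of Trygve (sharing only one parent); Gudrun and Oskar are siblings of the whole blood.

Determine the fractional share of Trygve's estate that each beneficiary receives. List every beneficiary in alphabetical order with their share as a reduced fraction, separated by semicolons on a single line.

No spouse, descendants, or parent survives, so the estate passes to Trygve's siblings per stirpes.
Half-blood siblings count for one-half the weight of whole-blood siblings at the initial division.
Dividing 1 in proportion to weights (total weight 3): Magnus (weight 1/2) → 1/6; Gudrun (weight 1) → 1/3; Oskar (weight 1) → 1/3; Sindre (weight 1/2) → 1/6.
Magnus predeceased; the 1/6 allotted to Magnus's branch passes to Magnus's issue by representation.
The 1/6 is divided into 3 equal shares of 1/18 among Njord, Dagny, Brynja.
Njord is living and takes 1/18.
Dagny is living and takes 1/18.
Brynja is living and takes 1/18.
Gudrun predeceased; the 1/3 allotted to Gudrun's branch passes to Gudrun's issue by representation.
Liv's line is the sole branch at this level, so the full 1/3 passes to Liv's issue by representation.
The 1/3 is divided into 2 equal shares of 1/6 among Hakon, Ragna.
Hakon is living and takes 1/6.
Ragna is living and takes 1/6.
Oskar is living and takes 1/3.
Sindre is living and takes 1/6.

Brynja 1/18; Dagny 1/18; Hakon 1/6; Njord 1/18; Oskar 1/3; Ragna 1/6; Sindre 1/6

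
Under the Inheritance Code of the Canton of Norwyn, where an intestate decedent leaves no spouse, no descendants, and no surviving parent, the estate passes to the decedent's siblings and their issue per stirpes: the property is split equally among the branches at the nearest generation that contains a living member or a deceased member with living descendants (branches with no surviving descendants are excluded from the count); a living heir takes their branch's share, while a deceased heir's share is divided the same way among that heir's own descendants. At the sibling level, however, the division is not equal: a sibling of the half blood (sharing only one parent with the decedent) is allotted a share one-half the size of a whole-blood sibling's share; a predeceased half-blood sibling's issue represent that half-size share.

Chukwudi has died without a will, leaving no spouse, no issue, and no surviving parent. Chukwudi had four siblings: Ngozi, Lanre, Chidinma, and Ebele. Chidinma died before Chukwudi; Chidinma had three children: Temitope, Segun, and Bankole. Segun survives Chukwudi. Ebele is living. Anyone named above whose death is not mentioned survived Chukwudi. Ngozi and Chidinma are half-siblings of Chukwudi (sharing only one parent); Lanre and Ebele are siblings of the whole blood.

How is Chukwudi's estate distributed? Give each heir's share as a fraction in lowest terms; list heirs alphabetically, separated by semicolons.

No spouse, descendants, or parent survives, so the estate passes to Chukwudi's siblings per stirpes.
Half-blood siblings count for one-half the weight of whole-blood siblings at the initial division.
Dividing 1 in proportion to weights (total weight 3): Ngozi (weight 1/2) → 1/6; Lanre (weight 1) → 1/3; Chidinma (weight 1/2) → 1/6; Ebele (weight 1) → 1/3.
Ngozi is living and takes 1/6.
Lanre is living and takes 1/3.
Chidinma predeceased; the 1/6 allotted to Chidinma's branch passes to Chidinma's issue by representation.
The 1/6 is divided into 3 equal shares of 1/18 among Temitope, Segun, Bankole.
Temitope is living and takes 1/18.
Segun is living and takes 1/18.
Bankole is living and takes 1/18.
Ebele is living and takes 1/3.

Bankole 1/18; Ebele 1/3; Lanre 1/3; Ngozi 1/6; Segun 1/18; Temitope 1/18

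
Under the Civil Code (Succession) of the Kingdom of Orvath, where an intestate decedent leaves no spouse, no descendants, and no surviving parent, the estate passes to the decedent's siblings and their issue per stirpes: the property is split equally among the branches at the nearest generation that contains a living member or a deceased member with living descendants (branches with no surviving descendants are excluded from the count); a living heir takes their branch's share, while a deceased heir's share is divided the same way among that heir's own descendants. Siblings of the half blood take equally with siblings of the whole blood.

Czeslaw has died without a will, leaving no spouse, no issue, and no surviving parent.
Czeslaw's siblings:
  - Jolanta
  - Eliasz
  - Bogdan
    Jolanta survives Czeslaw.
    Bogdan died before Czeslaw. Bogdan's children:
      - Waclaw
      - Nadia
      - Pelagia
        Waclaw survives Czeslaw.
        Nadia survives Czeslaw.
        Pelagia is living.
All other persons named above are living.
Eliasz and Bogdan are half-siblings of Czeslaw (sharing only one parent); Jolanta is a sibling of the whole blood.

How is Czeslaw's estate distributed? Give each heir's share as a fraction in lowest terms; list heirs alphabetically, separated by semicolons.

No spouse, descendants, or parent survives, so the estate passes to Czeslaw's siblings per stirpes.
Half-blood and whole-blood siblings take equally under the stated rule.
The estate is divided into 3 equal shares of 1/3 among Jolanta, Eliasz, Bogdan.
Jolanta is living and takes 1/3.
Eliasz is living and takes 1/3.
Bogdan predeceased; the 1/3 allotted to Bogdan's branch passes to Bogdan's issue by representation.
The 1/3 is divided into 3 equal shares of 1/9 among Waclaw, Nadia, Pelagia.
Waclaw is living and takes 1/9.
Nadia is living and takes 1/9.
Pelagia is living and takes 1/9.

Eliasz 1/3; Jolanta 1/3; Nadia 1/9; Pelagia 1/9; Waclaw 1/9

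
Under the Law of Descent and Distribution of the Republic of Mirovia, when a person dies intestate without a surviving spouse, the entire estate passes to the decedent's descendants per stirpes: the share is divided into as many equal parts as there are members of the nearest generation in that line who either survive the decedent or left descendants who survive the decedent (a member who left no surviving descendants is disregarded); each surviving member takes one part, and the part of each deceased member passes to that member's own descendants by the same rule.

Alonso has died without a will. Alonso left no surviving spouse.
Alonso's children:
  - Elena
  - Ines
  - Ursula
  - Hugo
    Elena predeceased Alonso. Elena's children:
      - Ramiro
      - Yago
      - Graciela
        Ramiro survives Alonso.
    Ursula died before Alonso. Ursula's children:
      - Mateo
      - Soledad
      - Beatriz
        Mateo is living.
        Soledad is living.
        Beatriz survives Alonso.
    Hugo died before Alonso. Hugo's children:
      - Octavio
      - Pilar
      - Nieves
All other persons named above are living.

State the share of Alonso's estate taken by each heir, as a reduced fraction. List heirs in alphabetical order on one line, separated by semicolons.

Beatriz 1/12; Graciela 1/12; Ines 1/4; Mateo 1/12; Nieves 1/12; Octavio 1/12; Pilar 1/12; Ramiro 1/12; Soledad 1/12; Yago 1/12

There is no surviving spouse, so the entire estate passes to Alonso's descendants per stirpes.
The estate is divided into 4 equal shares of 1/4 among Elena, Ines, Ursula, Hugo.
Elena predeceased; the 1/4 allotted to Elena's branch passes to Elena's issue by representation.
The 1/4 is divided into 3 equal shares of 1/12 among Ramiro, Yago, Graciela.
Ramiro is living and takes 1/12.
Yago is living and takes 1/12.
Graciela is living and takes 1/12.
Ines is living and takes 1/4.
Ursula predeceased; the 1/4 allotted to Ursula's branch passes to Ursula's issue by representation.
The 1/4 is divided into 3 equal shares of 1/12 among Mateo, Soledad, Beatriz.
Mateo is living and takes 1/12.
Soledad is living and takes 1/12.
Beatriz is living and takes 1/12.
Hugo predeceased; the 1/4 allotted to Hugo's branch passes to Hugo's issue by representation.
The 1/4 is divided into 3 equal shares of 1/12 among Octavio, Pilar, Nieves.
Octavio is living and takes 1/12.
Pilar is living and takes 1/12.
Nieves is living and takes 1/12.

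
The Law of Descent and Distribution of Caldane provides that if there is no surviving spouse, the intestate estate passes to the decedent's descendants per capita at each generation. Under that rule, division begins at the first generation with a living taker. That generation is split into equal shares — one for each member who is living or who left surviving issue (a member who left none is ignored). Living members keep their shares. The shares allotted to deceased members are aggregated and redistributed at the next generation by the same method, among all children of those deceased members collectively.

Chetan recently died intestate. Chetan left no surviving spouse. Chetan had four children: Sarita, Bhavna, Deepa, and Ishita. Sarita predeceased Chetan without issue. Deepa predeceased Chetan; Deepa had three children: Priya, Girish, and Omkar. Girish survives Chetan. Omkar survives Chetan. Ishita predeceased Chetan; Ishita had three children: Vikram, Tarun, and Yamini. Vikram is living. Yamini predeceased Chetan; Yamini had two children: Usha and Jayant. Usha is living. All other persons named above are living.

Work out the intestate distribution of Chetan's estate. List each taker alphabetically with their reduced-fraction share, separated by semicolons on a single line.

There is no surviving spouse, so the entire estate passes to Chetan's descendants per capita at each generation.
At generation 1 (Bhavna, Deepa, Ishita) there are 3 shares of (1)/3 = 1/3 each.
Living: Bhavna — each takes 1/3.
Deceased: Deepa and Ishita. Their combined 2/3 is pooled and carried to generation 2.
At generation 2 (Priya, Girish, Omkar, Vikram, Tarun, Yamini) there are 6 shares of (2/3)/6 = 1/9 each.
Living: Priya, Girish, Omkar, Vikram, and Tarun — each takes 1/9.
Deceased: Yamini. That 1/9 share is carried to generation 3.
At generation 3 (Usha, Jayant) there are 2 shares of (1/9)/2 = 1/18 each.
Living: Usha and Jayant — each takes 1/18.

Bhavna 1/3; Girish 1/9; Jayant 1/18; Omkar 1/9; Priya 1/9; Tarun 1/9; Usha 1/18; Vikram 1/9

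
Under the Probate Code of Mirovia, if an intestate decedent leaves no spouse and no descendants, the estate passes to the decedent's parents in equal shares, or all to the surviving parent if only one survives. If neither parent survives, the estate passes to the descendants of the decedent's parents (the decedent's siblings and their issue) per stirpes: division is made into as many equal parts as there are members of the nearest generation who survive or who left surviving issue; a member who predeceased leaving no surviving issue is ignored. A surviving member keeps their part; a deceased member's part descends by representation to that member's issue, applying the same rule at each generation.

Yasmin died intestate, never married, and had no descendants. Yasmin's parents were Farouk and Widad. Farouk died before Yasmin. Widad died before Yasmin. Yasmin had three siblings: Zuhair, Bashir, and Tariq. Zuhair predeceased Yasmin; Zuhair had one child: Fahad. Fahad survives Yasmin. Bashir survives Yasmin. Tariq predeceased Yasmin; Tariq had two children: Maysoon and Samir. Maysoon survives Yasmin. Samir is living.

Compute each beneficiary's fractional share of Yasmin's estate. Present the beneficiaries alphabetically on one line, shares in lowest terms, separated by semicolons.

Bashir 1/3; Fahad 1/3; Maysoon 1/6; Samir 1/6

Neither parent survives and there are no descendants, so the estate passes to Yasmin's siblings and their issue per stirpes.
The estate is divided into 3 equal shares of 1/3 among Zuhair, Bashir, Tariq.
Zuhair predeceased; the 1/3 allotted to Zuhair's branch passes to Zuhair's issue by representation.
Fahad is the sole taker at this level and receives the full 1/3.
Bashir is living and takes 1/3.
Tariq predeceased; the 1/3 allotted to Tariq's branch passes to Tariq's issue by representation.
The 1/3 is divided into 2 equal shares of 1/6 among Maysoon, Samir.
Maysoon is living and takes 1/6.
Samir is living and takes 1/6.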